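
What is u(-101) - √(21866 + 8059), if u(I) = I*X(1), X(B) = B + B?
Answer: -202 - 15*√133 ≈ -374.99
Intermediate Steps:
X(B) = 2*B
u(I) = 2*I (u(I) = I*(2*1) = I*2 = 2*I)
u(-101) - √(21866 + 8059) = 2*(-101) - √(21866 + 8059) = -202 - √29925 = -202 - 15*√133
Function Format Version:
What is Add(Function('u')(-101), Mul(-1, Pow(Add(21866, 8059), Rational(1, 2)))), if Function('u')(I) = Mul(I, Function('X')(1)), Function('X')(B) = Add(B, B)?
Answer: Add(-202, Mul(-15, Pow(133, Rational(1, 2)))) ≈ -374.99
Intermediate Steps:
Function('X')(B) = Mul(2, B)
Function('u')(I) = Mul(2, I) (Function('u')(I) = Mul(I, Mul(2, 1)) = Mul(I, 2) = Mul(2, I))
Add(Function('u')(-101), Mul(-1, Pow(Add(21866, 8059), Rational(1, 2)))) = Add(Mul(2, -101), Mul(-1, Pow(Add(21866, 8059), Rational(1, 2)))) = Add(-202, Mul(-1, Pow(29925, Rational(1, 2)))) = Add(-202, Mul(-1, Mul(15, Pow(133, Rational(1, 2))))) = Add(-202, Mul(-15, Pow(133, Rational(1, 2))))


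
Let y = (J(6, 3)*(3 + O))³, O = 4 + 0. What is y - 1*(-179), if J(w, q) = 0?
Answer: 179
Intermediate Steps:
O = 4
y = 0 (y = (0*(3 + 4))³ = (0*7)³ = 0³ = 0)
y - 1*(-179) = 0 - 1*(-179) = 0 + 179 = 179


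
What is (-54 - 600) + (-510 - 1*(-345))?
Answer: -819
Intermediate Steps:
(-54 - 600) + (-510 - 1*(-345)) = -654 + (-510 + 345) = -654 - 165 = -819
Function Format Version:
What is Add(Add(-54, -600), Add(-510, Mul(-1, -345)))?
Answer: -819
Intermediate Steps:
Add(Add(-54, -600), Add(-510, Mul(-1, -345))) = Add(-654, Add(-510, 345)) = Add(-654, -165) = -819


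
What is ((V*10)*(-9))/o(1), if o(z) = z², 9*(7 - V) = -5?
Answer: -680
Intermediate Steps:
V = 68/9 (V = 7 - ⅑*(-5) = 7 + 5/9 = 68/9 ≈ 7.5556)
((V*10)*(-9))/o(1) = (((68/9)*10)*(-9))/(1²) = ((680/9)*(-9))/1 = -680*1 = -680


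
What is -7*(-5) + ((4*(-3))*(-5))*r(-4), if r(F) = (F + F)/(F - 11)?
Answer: 67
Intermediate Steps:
r(F) = 2*F/(-11 + F) (r(F) = (2*F)/(-11 + F) = 2*F/(-11 + F))
-7*(-5) + ((4*(-3))*(-5))*r(-4) = -7*(-5) + ((4*(-3))*(-5))*(2*(-4)/(-11 - 4)) = 35 + (-12*(-5))*(2*(-4)/(-15)) = 35 + 60*(2*(-4)*(-1/15)) = 35 + 60*(8/15) = 35 + 32 = 67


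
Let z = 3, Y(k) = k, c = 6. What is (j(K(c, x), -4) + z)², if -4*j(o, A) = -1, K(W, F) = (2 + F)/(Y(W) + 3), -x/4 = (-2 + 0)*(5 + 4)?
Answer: 169/16 ≈ 10.563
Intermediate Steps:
x = 72 (x = -4*(-2 + 0)*(5 + 4) = -(-8)*9 = -4*(-18) = 72)
K(W, F) = (2 + F)/(3 + W) (K(W, F) = (2 + F)/(W + 3) = (2 + F)/(3 + W))
j(o, A) = ¼ (j(o, A) = -¼*(-1) = ¼)
(j(K(c, x), -4) + z)² = (¼ + 3)² = (13/4)² = 169/16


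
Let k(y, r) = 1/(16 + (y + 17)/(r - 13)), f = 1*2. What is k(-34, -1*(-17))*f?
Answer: 8/47 ≈ 0.17021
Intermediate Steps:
f = 2
k(y, r) = 1/(16 + (17 + y)/(-13 + r))
k(-34, -1*(-17))*f = ((-13 - 1*(-17))/(-191 - 34 + 16*(-1*(-17))))*2 = ((-13 + 17)/(-191 - 34 + 16*17))*2 = (4/(-191 - 34 + 272))*2 = (4/47)*2 = 8/47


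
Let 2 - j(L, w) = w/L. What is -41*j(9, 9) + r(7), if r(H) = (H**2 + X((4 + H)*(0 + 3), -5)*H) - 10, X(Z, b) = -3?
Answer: -23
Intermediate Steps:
j(L, w) = 2 - w/L
r(H) = -10 + H**2 - 3*H (r(H) = (H**2 - 3*H) - 10 = -10 + H**2 - 3*H)
-41*j(9, 9) + r(7) = -41*(2 - 1*9/9) + (-10 + 7**2 - 3*7) = -41*(2 - 1*9*1/9) + (-10 + 49 - 21) = -41*(2 - 1) + 18 = -41*1 + 18 = -41 + 18 = -23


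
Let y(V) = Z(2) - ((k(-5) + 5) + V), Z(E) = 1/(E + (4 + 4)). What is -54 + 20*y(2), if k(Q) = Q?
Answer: -92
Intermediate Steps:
Z(E) = 1/(8 + E) (Z(E) = 1/(E + 8) = 1/(8 + E))
y(V) = ⅒ - V (y(V) = 1/(8 + 2) - ((-5 + 5) + V) = 1/10 - (0 + V) = ⅒ - V)
-54 + 20*y(2) = -54 + 20*(⅒ - 1*2) = -54 + 20*(⅒ - 2) = -54 + 20*(-19/10) = -54 - 38 = -92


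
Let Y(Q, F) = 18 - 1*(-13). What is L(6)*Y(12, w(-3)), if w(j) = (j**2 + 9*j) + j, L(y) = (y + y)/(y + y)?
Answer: 31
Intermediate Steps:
L(y) = 1 (L(y) = (2*y)/((2*y)) = (2*y)*(1/(2*y)) = 1)
w(j) = j**2 + 10*j
Y(Q, F) = 31 (Y(Q, F) = 18 + 13 = 31)
L(6)*Y(12, w(-3)) = 1*31 = 31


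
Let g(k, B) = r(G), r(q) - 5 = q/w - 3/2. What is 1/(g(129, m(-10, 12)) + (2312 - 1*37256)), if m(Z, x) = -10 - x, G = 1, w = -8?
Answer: -8/279525 ≈ -2.8620e-5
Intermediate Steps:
r(q) = 7/2 - q/8 (r(q) = 5 + (q/(-8) - 3/2) = 5 + (q*(-⅛) - 3*½) = 5 + (-q/8 - 3/2) = 5 + (-3/2 - q/8) = 7/2 - q/8)
g(k, B) = 27/8 (g(k, B) = 7/2 - ⅛*1 = 7/2 - ⅛ = 27/8)
1/(g(129, m(-10, 12)) + (2312 - 1*37256)) = 1/(27/8 + (2312 - 1*37256)) = 1/(27/8 + (2312 - 37256)) = 1/(27/8 - 34944) = 1/(-279525/8) = -8/279525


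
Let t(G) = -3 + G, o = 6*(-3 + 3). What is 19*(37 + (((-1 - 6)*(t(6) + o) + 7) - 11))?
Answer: 228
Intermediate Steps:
o = 0 (o = 6*0 = 0)
19*(37 + (((-1 - 6)*(t(6) + o) + 7) - 11)) = 19*(37 + (((-1 - 6)*((-3 + 6) + 0) + 7) - 11)) = 19*(37 + ((-7*(3 + 0) + 7) - 11)) = 19*(37 + ((-7*3 + 7) - 11)) = 19*(37 + ((-21 + 7) - 11)) = 19*(37 + (-14 - 11)) = 19*(37 - 25) = 19*12 = 228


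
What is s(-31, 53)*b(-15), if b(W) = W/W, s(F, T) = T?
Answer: 53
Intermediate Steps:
b(W) = 1
s(-31, 53)*b(-15) = 53*1 = 53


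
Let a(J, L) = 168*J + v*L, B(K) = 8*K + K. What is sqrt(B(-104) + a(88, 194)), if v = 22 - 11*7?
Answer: sqrt(3178) ≈ 56.374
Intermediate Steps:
v = -55 (v = 22 - 77 = -55)
B(K) = 9*K
a(J, L) = -55*L + 168*J (a(J, L) = 168*J - 55*L = -55*L + 168*J)
sqrt(B(-104) + a(88, 194)) = sqrt(9*(-104) + (-55*194 + 168*88)) = sqrt(-936 + (-10670 + 14784)) = sqrt(-936 + 4114) = sqrt(3178)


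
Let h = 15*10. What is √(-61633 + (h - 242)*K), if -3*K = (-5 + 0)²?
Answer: I*√547797/3 ≈ 246.71*I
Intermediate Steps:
K = -25/3 (K = -(-5 + 0)²/3 = -⅓*(-5)² = -⅓*25 = -25/3 ≈ -8.3333)
h = 150
√(-61633 + (h - 242)*K) = √(-61633 + (150 - 242)*(-25/3)) = √(-61633 - 92*(-25/3)) = √(-61633 + 2300/3) = √(-182599/3) = I*√547797/3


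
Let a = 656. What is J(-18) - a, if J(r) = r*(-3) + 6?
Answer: -596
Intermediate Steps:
J(r) = 6 - 3*r (J(r) = -3*r + 6 = 6 - 3*r)
J(-18) - a = (6 - 3*(-18)) - 1*656 = (6 + 54) - 656 = 60 - 656 = -596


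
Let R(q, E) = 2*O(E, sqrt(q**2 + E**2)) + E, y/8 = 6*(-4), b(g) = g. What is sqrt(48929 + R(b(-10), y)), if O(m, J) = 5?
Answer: sqrt(48747) ≈ 220.79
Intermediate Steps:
y = -192 (y = 8*(6*(-4)) = 8*(-24) = -192)
R(q, E) = 10 + E (R(q, E) = 2*5 + E = 10 + E)
sqrt(48929 + R(b(-10), y)) = sqrt(48929 + (10 - 192)) = sqrt(48929 - 182) = sqrt(48747)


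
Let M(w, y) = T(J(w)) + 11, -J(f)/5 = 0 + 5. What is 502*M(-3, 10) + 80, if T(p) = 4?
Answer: 7610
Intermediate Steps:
J(f) = -25 (J(f) = -5*(0 + 5) = -5*5 = -25)
M(w, y) = 15 (M(w, y) = 4 + 11 = 15)
502*M(-3, 10) + 80 = 502*15 + 80 = 7530 + 80 = 7610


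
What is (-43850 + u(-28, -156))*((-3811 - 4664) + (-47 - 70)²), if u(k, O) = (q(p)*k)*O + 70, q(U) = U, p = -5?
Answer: -342142680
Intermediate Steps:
u(k, O) = 70 - 5*O*k (u(k, O) = (-5*k)*O + 70 = -5*O*k + 70 = 70 - 5*O*k)
(-43850 + u(-28, -156))*((-3811 - 4664) + (-47 - 70)²) = (-43850 + (70 - 5*(-156)*(-28)))*((-3811 - 4664) + (-47 - 70)²) = (-43850 + (70 - 21840))*(-8475 + (-117)²) = (-43850 - 21770)*(-8475 + 13689) = -65620*5214 = -342142680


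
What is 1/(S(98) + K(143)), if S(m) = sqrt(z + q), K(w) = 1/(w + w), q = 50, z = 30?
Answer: -286/6543679 + 327184*sqrt(5)/6543679 ≈ 0.11176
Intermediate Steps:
K(w) = 1/(2*w)
S(m) = 4*sqrt(5) (S(m) = sqrt(30 + 50) = sqrt(80) = 4*sqrt(5))
1/(S(98) + K(143)) = 1/(4*sqrt(5) + (1/2)/143) = 1/(4*sqrt(5) + (1/2)*(1/143)) = 1/(4*sqrt(5) + 1/286) = 1/(1/286 + 4*sqrt(5))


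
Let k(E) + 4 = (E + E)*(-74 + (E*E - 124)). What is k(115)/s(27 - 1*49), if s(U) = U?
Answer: -1498103/11 ≈ -1.3619e+5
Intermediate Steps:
k(E) = -4 + 2*E*(-198 + E**2) (k(E) = -4 + (E + E)*(-74 + (E*E - 124)) = -4 + (2*E)*(-74 + (E**2 - 124)) = -4 + (2*E)*(-74 + (-124 + E**2)) = -4 + (2*E)*(-198 + E**2) = -4 + 2*E*(-198 + E**2))
k(115)/s(27 - 1*49) = (-4 - 396*115 + 2*115**3)/(27 - 1*49) = (-4 - 45540 + 2*1520875)/(27 - 49) = (-4 - 45540 + 3041750)/(-22) = 2996206*(-1/22) = -1498103/11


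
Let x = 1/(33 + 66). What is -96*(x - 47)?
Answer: 148864/33 ≈ 4511.0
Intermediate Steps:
x = 1/99 ≈ 0.010101
-96*(x - 47) = -96*(1/99 - 47) = -96*(-4652/99) = 148864/33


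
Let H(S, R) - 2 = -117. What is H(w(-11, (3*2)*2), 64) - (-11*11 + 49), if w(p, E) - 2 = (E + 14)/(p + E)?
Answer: -43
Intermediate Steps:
w(p, E) = 2 + (14 + E)/(E + p) (w(p, E) = 2 + (E + 14)/(p + E) = 2 + (14 + E)/(E + p))
H(S, R) = -115 (H(S, R) = 2 - 117 = -115)
H(w(-11, (3*2)*2), 64) - (-11*11 + 49) = -115 - (-11*11 + 49) = -115 - (-121 + 49) = -115 - 1*(-72) = -115 + 72 = -43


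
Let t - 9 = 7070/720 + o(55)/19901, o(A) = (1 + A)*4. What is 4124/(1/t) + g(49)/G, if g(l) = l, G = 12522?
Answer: 4146932485757/53400069 ≈ 77658.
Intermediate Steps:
o(A) = 4 + 4*A
t = 3854569/204696 (t = 9 + (7070/720 + (4 + 4*55)/19901) = 9 + (7070*(1/720) + (4 + 220)*(1/19901)) = 9 + (707/72 + 224*(1/19901)) = 9 + (707/72 + 32/2843) = 9 + 2012305/204696 = 3854569/204696 ≈ 18.831)
4124/(1/t) + g(49)/G = 4124/(1/(3854569/204696)) + 49/12522 = 4124/(204696/3854569) + 49*(1/12522) = 4124*(3854569/204696) + 49/12522 = 3974060639/51174 + 49/12522 = 4146932485757/53400069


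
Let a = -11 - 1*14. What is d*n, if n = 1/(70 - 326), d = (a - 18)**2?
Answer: -1849/256 ≈ -7.2227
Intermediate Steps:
a = -25 (a = -11 - 14 = -25)
d = 1849 (d = (-25 - 18)**2 = (-43)**2 = 1849)
n = -1/256 (n = 1/(-256) = -1/256 ≈ -0.0039063)
d*n = 1849*(-1/256) = -1849/256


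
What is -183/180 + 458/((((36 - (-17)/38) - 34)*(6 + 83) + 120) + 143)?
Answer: -70291/1096260 ≈ -0.064119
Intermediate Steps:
-183/180 + 458/((((36 - (-17)/38) - 34)*(6 + 83) + 120) + 143) = -183*1/180 + 458/((((36 - (-17)/38) - 34)*89 + 120) + 143) = -61/60 + 458/((((36 - 1*(-17/38)) - 34)*89 + 120) + 143) = -61/60 + 458/((((36 + 17/38) - 34)*89 + 120) + 143) = -61/60 + 458/(((1385/38 - 34)*89 + 120) + 143) = -61/60 + 458/(((93/38)*89 + 120) + 143) = -61/60 + 458/((8277/38 + 120) + 143) = -61/60 + 458/(12837/38 + 143) = -61/60 + 458/(18271/38) = -61/60 + 458*(38/18271) = -61/60 + 17404/18271 = -70291/1096260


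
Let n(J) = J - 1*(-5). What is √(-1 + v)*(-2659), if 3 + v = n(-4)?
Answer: -2659*I*√3 ≈ -4605.5*I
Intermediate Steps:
n(J) = 5 + J (n(J) = J + 5 = 5 + J)
v = -2 (v = -3 + (5 - 4) = -3 + 1 = -2)
√(-1 + v)*(-2659) = √(-1 - 2)*(-2659) = √(-3)*(-2659) = (I*√3)*(-2659) = -2659*I*√3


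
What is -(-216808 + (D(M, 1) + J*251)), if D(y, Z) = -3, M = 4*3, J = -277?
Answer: 286338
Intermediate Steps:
M = 12
-(-216808 + (D(M, 1) + J*251)) = -(-216808 + (-3 - 277*251)) = -(-216808 + (-3 - 69527)) = -(-216808 - 69530) = -1*(-286338) = 286338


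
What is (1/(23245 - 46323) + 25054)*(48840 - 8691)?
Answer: 23213999675439/23078 ≈ 1.0059e+9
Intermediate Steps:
(1/(23245 - 46323) + 25054)*(48840 - 8691) = (1/(-23078) + 25054)*40149 = (-1/23078 + 25054)*40149 = (578196211/23078)*40149 = 23213999675439/23078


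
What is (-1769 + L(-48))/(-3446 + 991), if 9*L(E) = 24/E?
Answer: 31843/44190 ≈ 0.72059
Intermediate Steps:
L(E) = 8/(3*E) (L(E) = (24/E)/9 = 8/(3*E))
(-1769 + L(-48))/(-3446 + 991) = (-1769 + (8/3)/(-48))/(-3446 + 991) = (-1769 + (8/3)*(-1/48))/(-2455) = (-1769 - 1/18)*(-1/2455) = -31843/18*(-1/2455) = 31843/44190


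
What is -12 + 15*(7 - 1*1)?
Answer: 78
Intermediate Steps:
-12 + 15*(7 - 1*1) = -12 + 15*(7 - 1) = -12 + 15*6 = -12 + 90 = 78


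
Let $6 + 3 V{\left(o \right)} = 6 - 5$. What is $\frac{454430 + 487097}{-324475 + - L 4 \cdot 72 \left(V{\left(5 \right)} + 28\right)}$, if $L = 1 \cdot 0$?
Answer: $- \frac{941527}{324475} \approx -2.9017$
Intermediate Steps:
$L = 0$
$V{\left(o \right)} = - \frac{5}{3}$ ($V{\left(o \right)} = -2 + \frac{6 - 5}{3} = -2 + \frac{1}{3} \cdot 1 = -2 + \frac{1}{3} = - \frac{5}{3}$)
$\frac{454430 + 487097}{-324475 + - L 4 \cdot 72 \left(V{\left(5 \right)} + 28\right)} = \frac{454430 + 487097}{-324475 + \left(-1\right) 0 \cdot 4 \cdot 72 \left(- \frac{5}{3} + 28\right)} = \frac{941527}{-324475 + 0 \cdot 4 \cdot 72 \cdot \frac{79}{3}} = \frac{941527}{-324475 + 0 \cdot 72 \cdot \frac{79}{3}} = \frac{941527}{-324475 + 0 \cdot \frac{79}{3}} = \frac{941527}{-324475 + 0} = \frac{941527}{-324475} = 941527 \left(- \frac{1}{324475}\right) = - \frac{941527}{324475}$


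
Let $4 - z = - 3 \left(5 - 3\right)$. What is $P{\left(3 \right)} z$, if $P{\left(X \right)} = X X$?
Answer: $90$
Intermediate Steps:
$P{\left(X \right)} = X^{2}$
$z = 10$ ($z = 4 - - 3 \left(5 - 3\right) = 4 - \left(-3\right) 2 = 4 - -6 = 4 + 6 = 10$)
$P{\left(3 \right)} z = 3^{2} \cdot 10 = 9 \cdot 10 = 90$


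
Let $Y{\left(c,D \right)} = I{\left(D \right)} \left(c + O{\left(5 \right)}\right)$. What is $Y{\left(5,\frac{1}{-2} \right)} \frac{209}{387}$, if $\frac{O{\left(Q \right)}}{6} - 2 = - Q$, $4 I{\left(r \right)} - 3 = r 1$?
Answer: $- \frac{13585}{3096} \approx -4.3879$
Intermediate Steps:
$I{\left(r \right)} = \frac{3}{4} + \frac{r}{4}$ ($I{\left(r \right)} = \frac{3}{4} + \frac{r 1}{4} = \frac{3}{4} + \frac{r}{4}$)
$O{\left(Q \right)} = 12 - 6 Q$ ($O{\left(Q \right)} = 12 + 6 \left(- Q\right) = 12 - 6 Q$)
$Y{\left(c,D \right)} = \left(-18 + c\right) \left(\frac{3}{4} + \frac{D}{4}\right)$ ($Y{\left(c,D \right)} = \left(\frac{3}{4} + \frac{D}{4}\right) \left(c + \left(12 - 30\right)\right) = \left(\frac{3}{4} + \frac{D}{4}\right) \left(c - 18\right) = \left(\frac{3}{4} + \frac{D}{4}\right) \left(-18 + c\right) = \left(-18 + c\right) \left(\frac{3}{4} + \frac{D}{4}\right)$)
$Y{\left(5,\frac{1}{-2} \right)} \frac{209}{387} = \frac{\left(-18 + 5\right) \left(3 + \frac{1}{-2}\right)}{4} \cdot \frac{209}{387} = \frac{1}{4} \left(-13\right) \left(3 - \frac{1}{2}\right) 209 \cdot \frac{1}{387} = \frac{1}{4} \left(-13\right) \frac{5}{2} \cdot \frac{209}{387} = \left(- \frac{65}{8}\right) \frac{209}{387} = - \frac{13585}{3096}$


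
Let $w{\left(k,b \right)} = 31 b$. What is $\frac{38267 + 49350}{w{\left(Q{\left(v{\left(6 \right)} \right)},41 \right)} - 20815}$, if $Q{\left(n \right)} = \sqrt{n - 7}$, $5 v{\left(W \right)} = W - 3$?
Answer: $- \frac{87617}{19544} \approx -4.4831$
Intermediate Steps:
$v{\left(W \right)} = - \frac{3}{5} + \frac{W}{5}$ ($v{\left(W \right)} = \frac{W - 3}{5} = \frac{-3 + W}{5} = - \frac{3}{5} + \frac{W}{5}$)
$Q{\left(n \right)} = \sqrt{-7 + n}$
$\frac{38267 + 49350}{w{\left(Q{\left(v{\left(6 \right)} \right)},41 \right)} - 20815} = \frac{38267 + 49350}{31 \cdot 41 - 20815} = \frac{87617}{1271 - 20815} = \frac{87617}{-19544} = 87617 \left(- \frac{1}{19544}\right) = - \frac{87617}{19544}$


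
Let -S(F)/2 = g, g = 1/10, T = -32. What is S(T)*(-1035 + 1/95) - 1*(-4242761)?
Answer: 2015409799/475 ≈ 4.2430e+6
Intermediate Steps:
g = ⅒ ≈ 0.10000
S(F) = -⅕ (S(F) = -2*⅒ = -⅕)
S(T)*(-1035 + 1/95) - 1*(-4242761) = -(-1035 + 1/95)/5 - 1*(-4242761) = -(-1035 + 1/95)/5 + 4242761 = -⅕*(-98324/95) + 4242761 = 98324/475 + 4242761 = 2015409799/475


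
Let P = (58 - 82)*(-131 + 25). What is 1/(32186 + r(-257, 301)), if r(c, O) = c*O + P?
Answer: -1/42627 ≈ -2.3459e-5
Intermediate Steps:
P = 2544 (P = -24*(-106) = 2544)
r(c, O) = 2544 + O*c (r(c, O) = c*O + 2544 = O*c + 2544 = 2544 + O*c)
1/(32186 + r(-257, 301)) = 1/(32186 + (2544 + 301*(-257))) = 1/(32186 + (2544 - 77357)) = 1/(32186 - 74813) = 1/(-42627) = -1/42627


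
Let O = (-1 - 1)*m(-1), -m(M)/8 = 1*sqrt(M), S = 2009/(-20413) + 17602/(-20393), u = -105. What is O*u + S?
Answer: -400279163/416282309 - 1680*I ≈ -0.96156 - 1680.0*I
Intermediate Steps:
S = -400279163/416282309 (S = 2009*(-1/20413) + 17602*(-1/20393) = -2009/20413 - 17602/20393 = -400279163/416282309 ≈ -0.96156)
m(M) = -8*sqrt(M)
O = 16*I (O = (-1 - 1)*(-8*I) = -(-16)*I = 16*I ≈ 16.0*I)
O*u + S = (16*I)*(-105) - 400279163/416282309 = -1680*I - 400279163/416282309 = -400279163/416282309 - 1680*I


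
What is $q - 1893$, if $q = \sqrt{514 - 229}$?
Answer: $-1893 + \sqrt{285} \approx -1876.1$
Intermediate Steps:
$q = \sqrt{285} \approx 16.882$
$q - 1893 = \sqrt{285} - 1893 = -1893 + \sqrt{285}$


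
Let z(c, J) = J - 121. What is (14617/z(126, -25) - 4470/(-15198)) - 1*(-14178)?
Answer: 34942037/2482 ≈ 14078.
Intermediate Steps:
z(c, J) = -121 + J
(14617/z(126, -25) - 4470/(-15198)) - 1*(-14178) = (14617/(-121 - 25) - 4470/(-15198)) - 1*(-14178) = (14617/(-146) - 4470*(-1/15198)) + 14178 = (14617*(-1/146) + 5/17) + 14178 = (-14617/146 + 5/17) + 14178 = -247759/2482 + 14178 = 34942037/2482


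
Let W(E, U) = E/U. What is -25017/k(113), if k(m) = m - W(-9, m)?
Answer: -2826921/12778 ≈ -221.23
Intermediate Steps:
k(m) = m + 9/m (k(m) = m - (-9)/m = m + 9/m)
-25017/k(113) = -25017/(113 + 9/113) = -25017/12778/113 = -25017*113/12778 = -2826921/12778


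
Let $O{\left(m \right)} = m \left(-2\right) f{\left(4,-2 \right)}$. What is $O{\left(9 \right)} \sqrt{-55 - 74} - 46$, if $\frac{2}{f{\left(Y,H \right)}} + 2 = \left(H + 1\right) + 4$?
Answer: $-46 - 36 i \sqrt{129} \approx -46.0 - 408.88 i$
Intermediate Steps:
$f{\left(Y,H \right)} = \frac{2}{3 + H}$ ($f{\left(Y,H \right)} = \frac{2}{-2 + \left(\left(H + 1\right) + 4\right)} = \frac{2}{-2 + \left(\left(1 + H\right) + 4\right)} = \frac{2}{-2 + \left(5 + H\right)} = \frac{2}{3 + H}$)
$O{\left(m \right)} = - 4 m$ ($O{\left(m \right)} = m \left(-2\right) \frac{2}{3 - 2} = - 2 m \frac{2}{1} = - 2 m 2 \cdot 1 = - 2 m 2 = - 4 m$)
$O{\left(9 \right)} \sqrt{-55 - 74} - 46 = \left(-4\right) 9 \sqrt{-55 - 74} - 46 = - 36 \sqrt{-129} - 46 = - 36 i \sqrt{129} - 46 = -46 - 36 i \sqrt{129}$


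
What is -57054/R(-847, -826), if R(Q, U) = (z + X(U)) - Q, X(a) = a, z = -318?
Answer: 19018/99 ≈ 192.10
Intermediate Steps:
R(Q, U) = -318 + U - Q (R(Q, U) = (-318 + U) - Q = -318 + U - Q)
-57054/R(-847, -826) = -57054/(-318 - 826 - 1*(-847)) = -57054/(-318 - 826 + 847) = -57054/(-297) = -57054*(-1/297) = 19018/99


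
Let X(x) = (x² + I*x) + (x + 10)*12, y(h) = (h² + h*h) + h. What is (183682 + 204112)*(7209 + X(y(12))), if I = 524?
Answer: 100100877426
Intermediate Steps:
y(h) = h + 2*h² (y(h) = (h² + h²) + h = 2*h² + h = h + 2*h²)
X(x) = 120 + x² + 536*x (X(x) = (x² + 524*x) + (x + 10)*12 = (x² + 524*x) + (10 + x)*12 = (x² + 524*x) + (120 + 12*x) = 120 + x² + 536*x)
(183682 + 204112)*(7209 + X(y(12))) = (183682 + 204112)*(7209 + (120 + (12*(1 + 2*12))² + 536*(12*(1 + 2*12)))) = 387794*(7209 + (120 + (12*(1 + 24))² + 536*(12*(1 + 24)))) = 387794*(7209 + (120 + (12*25)² + 536*(12*25))) = 387794*(7209 + (120 + 300² + 536*300)) = 387794*(7209 + (120 + 90000 + 160800)) = 387794*(7209 + 250920) = 387794*258129 = 100100877426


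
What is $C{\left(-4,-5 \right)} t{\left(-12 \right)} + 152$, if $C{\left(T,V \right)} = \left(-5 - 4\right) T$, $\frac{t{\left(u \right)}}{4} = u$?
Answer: $-1576$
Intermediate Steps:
$t{\left(u \right)} = 4 u$
$C{\left(T,V \right)} = - 9 T$
$C{\left(-4,-5 \right)} t{\left(-12 \right)} + 152 = \left(-9\right) \left(-4\right) 4 \left(-12\right) + 152 = 36 \left(-48\right) + 152 = -1728 + 152 = -1576$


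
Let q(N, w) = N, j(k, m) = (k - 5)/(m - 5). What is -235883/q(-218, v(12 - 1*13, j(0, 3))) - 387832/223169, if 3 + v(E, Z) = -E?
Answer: 52557225851/48650842 ≈ 1080.3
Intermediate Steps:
j(k, m) = (-5 + k)/(-5 + m)
v(E, Z) = -3 - E
-235883/q(-218, v(12 - 1*13, j(0, 3))) - 387832/223169 = -235883/(-218) - 387832/223169 = -235883*(-1/218) - 387832*1/223169 = 235883/218 - 387832/223169 = 52557225851/48650842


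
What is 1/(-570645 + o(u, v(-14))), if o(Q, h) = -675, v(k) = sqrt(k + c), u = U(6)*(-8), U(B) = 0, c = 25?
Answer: -1/571320 ≈ -1.7503e-6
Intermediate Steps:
u = 0 (u = 0*(-8) = 0)
v(k) = sqrt(25 + k) (v(k) = sqrt(k + 25) = sqrt(25 + k))
1/(-570645 + o(u, v(-14))) = 1/(-570645 - 675) = 1/(-571320) = -1/571320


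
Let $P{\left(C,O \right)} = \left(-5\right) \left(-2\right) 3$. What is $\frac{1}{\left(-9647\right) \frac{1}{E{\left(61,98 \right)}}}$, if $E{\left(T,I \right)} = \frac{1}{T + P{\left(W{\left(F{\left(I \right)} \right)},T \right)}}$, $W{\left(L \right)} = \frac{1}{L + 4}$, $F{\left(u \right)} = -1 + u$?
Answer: $- \frac{1}{877877} \approx -1.1391 \cdot 10^{-6}$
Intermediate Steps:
$W{\left(L \right)} = \frac{1}{4 + L}$
$P{\left(C,O \right)} = 30$ ($P{\left(C,O \right)} = 10 \cdot 3 = 30$)
$E{\left(T,I \right)} = \frac{1}{30 + T}$ ($E{\left(T,I \right)} = \frac{1}{T + 30} = \frac{1}{30 + T}$)
$\frac{1}{\left(-9647\right) \frac{1}{E{\left(61,98 \right)}}} = \frac{1}{\left(-9647\right) \frac{1}{\frac{1}{30 + 61}}} = \frac{1}{\left(-9647\right) \frac{1}{\frac{1}{91}}} = \frac{1}{\left(-9647\right) 91} = \frac{1}{-877877} = - \frac{1}{877877}$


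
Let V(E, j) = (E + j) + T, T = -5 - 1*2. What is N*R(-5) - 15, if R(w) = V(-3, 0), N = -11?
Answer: 95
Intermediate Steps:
T = -7 (T = -5 - 2 = -7)
V(E, j) = -7 + E + j (V(E, j) = (E + j) - 7 = -7 + E + j)
R(w) = -10 (R(w) = -7 - 3 + 0 = -10)
N*R(-5) - 15 = -11*(-10) - 15 = 110 - 15 = 95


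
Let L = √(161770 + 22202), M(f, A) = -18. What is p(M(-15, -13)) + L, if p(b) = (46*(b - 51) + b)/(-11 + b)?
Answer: 3192/29 + 2*√45993 ≈ 538.99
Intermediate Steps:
p(b) = (-2346 + 47*b)/(-11 + b) (p(b) = (46*(-51 + b) + b)/(-11 + b) = ((-2346 + 46*b) + b)/(-11 + b) = (-2346 + 47*b)/(-11 + b))
L = 2*√45993 (L = √183972 = 2*√45993 ≈ 428.92)
p(M(-15, -13)) + L = (-2346 + 47*(-18))/(-11 - 18) + 2*√45993 = (-2346 - 846)/(-29) + 2*√45993 = -1/29*(-3192) + 2*√45993 = 3192/29 + 2*√45993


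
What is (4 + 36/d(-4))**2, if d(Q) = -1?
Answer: 1024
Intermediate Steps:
(4 + 36/d(-4))**2 = (4 + 36/(-1))**2 = (4 + 36*(-1))**2 = (4 - 36)**2 = (-32)**2 = 1024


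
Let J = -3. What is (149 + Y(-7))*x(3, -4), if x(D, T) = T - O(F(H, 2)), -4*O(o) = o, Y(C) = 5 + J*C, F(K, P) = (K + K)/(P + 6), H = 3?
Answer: -10675/16 ≈ -667.19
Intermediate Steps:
F(K, P) = 2*K/(6 + P) (F(K, P) = (2*K)/(6 + P) = 2*K/(6 + P))
Y(C) = 5 - 3*C
O(o) = -o/4
x(D, T) = 3/16 + T (x(D, T) = T - (-1)*2*3/(6 + 2)/4 = T - (-1)*2*3/8/4 = T - (-1)*2*3*(1/8)/4 = T - (-1)*3/(4*4) = T - 1*(-3/16) = T + 3/16 = 3/16 + T)
(149 + Y(-7))*x(3, -4) = (149 + (5 - 3*(-7)))*(3/16 - 4) = (149 + (5 + 21))*(-61/16) = (149 + 26)*(-61/16) = 175*(-61/16) = -10675/16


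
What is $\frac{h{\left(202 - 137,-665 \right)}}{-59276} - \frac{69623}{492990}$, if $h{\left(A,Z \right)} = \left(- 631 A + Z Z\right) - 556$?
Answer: $- \frac{25205673551}{3652809405} \approx -6.9004$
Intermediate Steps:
$h{\left(A,Z \right)} = -556 + Z^{2} - 631 A$ ($h{\left(A,Z \right)} = \left(- 631 A + Z^{2}\right) - 556 = \left(Z^{2} - 631 A\right) - 556 = -556 + Z^{2} - 631 A$)
$\frac{h{\left(202 - 137,-665 \right)}}{-59276} - \frac{69623}{492990} = \frac{-556 + \left(-665\right)^{2} - 631 \left(202 - 137\right)}{-59276} - \frac{69623}{492990} = \left(-556 + 442225 - 631 \left(202 - 137\right)\right) \left(- \frac{1}{59276}\right) - \frac{69623}{492990} = \left(-556 + 442225 - 41015\right) \left(- \frac{1}{59276}\right) - \frac{69623}{492990} = 400654 \left(- \frac{1}{59276}\right) - \frac{69623}{492990} = - \frac{200327}{29638} - \frac{69623}{492990} = - \frac{25205673551}{3652809405}$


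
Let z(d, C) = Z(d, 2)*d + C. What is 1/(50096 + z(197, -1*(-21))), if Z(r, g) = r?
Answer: 1/88926 ≈ 1.1245e-5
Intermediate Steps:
z(d, C) = C + d² (z(d, C) = d*d + C = d² + C = C + d²)
1/(50096 + z(197, -1*(-21))) = 1/(50096 + (-1*(-21) + 197²)) = 1/(50096 + (21 + 38809)) = 1/(50096 + 38830) = 1/88926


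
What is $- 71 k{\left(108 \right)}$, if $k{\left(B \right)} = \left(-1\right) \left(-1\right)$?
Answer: $-71$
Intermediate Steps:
$k{\left(B \right)} = 1$
$- 71 k{\left(108 \right)} = \left(-71\right) 1 = -71$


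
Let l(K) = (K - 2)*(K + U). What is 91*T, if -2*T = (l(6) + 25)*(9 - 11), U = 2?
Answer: 5187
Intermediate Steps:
l(K) = (-2 + K)*(2 + K) (l(K) = (K - 2)*(K + 2) = (-2 + K)*(2 + K))
T = 57 (T = -((-4 + 6**2) + 25)*(9 - 11)/2 = -((-4 + 36) + 25)*(-2)/2 = -(32 + 25)*(-2)/2 = -57*(-2)/2 = -1/2*(-114) = 57)
91*T = 91*57 = 5187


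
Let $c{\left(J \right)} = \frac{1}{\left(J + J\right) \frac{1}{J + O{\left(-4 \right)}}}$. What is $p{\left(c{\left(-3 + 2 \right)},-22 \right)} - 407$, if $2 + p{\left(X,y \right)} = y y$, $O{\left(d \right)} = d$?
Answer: $75$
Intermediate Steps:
$c{\left(J \right)} = \frac{-4 + J}{2 J}$ ($c{\left(J \right)} = \frac{1}{\left(J + J\right) \frac{1}{J - 4}} = \frac{1}{2 J \frac{1}{-4 + J}} = \frac{-4 + J}{2 J}$)
$p{\left(X,y \right)} = -2 + y^{2}$ ($p{\left(X,y \right)} = -2 + y y = -2 + y^{2}$)
$p{\left(c{\left(-3 + 2 \right)},-22 \right)} - 407 = \left(-2 + \left(-22\right)^{2}\right) - 407 = \left(-2 + 484\right) - 407 = 482 - 407 = 75$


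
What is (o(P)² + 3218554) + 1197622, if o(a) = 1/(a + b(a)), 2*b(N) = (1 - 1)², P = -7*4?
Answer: 3462281985/784 ≈ 4.4162e+6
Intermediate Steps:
P = -28
b(N) = 0 (b(N) = (1 - 1)²/2 = (½)*0² = (½)*0 = 0)
o(a) = 1/a (o(a) = 1/(a + 0) = 1/a)
(o(P)² + 3218554) + 1197622 = ((1/(-28))² + 3218554) + 1197622 = ((-1/28)² + 3218554) + 1197622 = (1/784 + 3218554) + 1197622 = 2523346337/784 + 1197622 = 3462281985/784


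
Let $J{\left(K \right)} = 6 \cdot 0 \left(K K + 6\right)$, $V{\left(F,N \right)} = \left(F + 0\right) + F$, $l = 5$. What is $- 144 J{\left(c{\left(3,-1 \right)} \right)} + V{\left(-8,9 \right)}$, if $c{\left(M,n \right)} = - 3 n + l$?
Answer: $-16$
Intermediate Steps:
$V{\left(F,N \right)} = 2 F$ ($V{\left(F,N \right)} = F + F = 2 F$)
$c{\left(M,n \right)} = 5 - 3 n$ ($c{\left(M,n \right)} = - 3 n + 5 = 5 - 3 n$)
$J{\left(K \right)} = 0$ ($J{\left(K \right)} = 0 \left(K^{2} + 6\right) = 0 \left(6 + K^{2}\right) = 0$)
$- 144 J{\left(c{\left(3,-1 \right)} \right)} + V{\left(-8,9 \right)} = \left(-144\right) 0 + 2 \left(-8\right) = 0 - 16 = -16$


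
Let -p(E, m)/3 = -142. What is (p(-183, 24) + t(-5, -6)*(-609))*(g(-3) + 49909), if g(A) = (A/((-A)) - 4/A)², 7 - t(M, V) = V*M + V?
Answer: 1613910926/3 ≈ 5.3797e+8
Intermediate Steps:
t(M, V) = 7 - V - M*V (t(M, V) = 7 - (V*M + V) = 7 - (M*V + V) = 7 - (V + M*V) = 7 + (-V - M*V) = 7 - V - M*V)
p(E, m) = 426 (p(E, m) = -3*(-142) = 426)
g(A) = (-1 - 4/A)² (g(A) = (A*(-1/A) - 4/A)² = (-1 - 4/A)²)
(p(-183, 24) + t(-5, -6)*(-609))*(g(-3) + 49909) = (426 + (7 - 1*(-6) - 1*(-5)*(-6))*(-609))*((4 - 3)²/(-3)² + 49909) = (426 + (7 + 6 - 30)*(-609))*((⅑)*1² + 49909) = (426 - 17*(-609))*((⅑)*1 + 49909) = (426 + 10353)*(⅑ + 49909) = 10779*(449182/9) = 1613910926/3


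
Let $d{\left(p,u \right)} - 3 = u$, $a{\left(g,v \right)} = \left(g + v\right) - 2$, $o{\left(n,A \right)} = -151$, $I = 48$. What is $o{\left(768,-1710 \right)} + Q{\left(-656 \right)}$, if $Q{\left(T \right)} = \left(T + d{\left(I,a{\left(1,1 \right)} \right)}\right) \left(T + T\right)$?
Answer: $856585$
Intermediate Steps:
$a{\left(g,v \right)} = -2 + g + v$
$d{\left(p,u \right)} = 3 + u$
$Q{\left(T \right)} = 2 T \left(3 + T\right)$ ($Q{\left(T \right)} = \left(T + \left(3 + \left(-2 + 1 + 1\right)\right)\right) \left(T + T\right) = \left(T + \left(3 + 0\right)\right) 2 T = \left(T + 3\right) 2 T = \left(3 + T\right) 2 T = 2 T \left(3 + T\right)$)
$o{\left(768,-1710 \right)} + Q{\left(-656 \right)} = -151 + 2 \left(-656\right) \left(3 - 656\right) = -151 + 2 \left(-656\right) \left(-653\right) = -151 + 856736 = 856585$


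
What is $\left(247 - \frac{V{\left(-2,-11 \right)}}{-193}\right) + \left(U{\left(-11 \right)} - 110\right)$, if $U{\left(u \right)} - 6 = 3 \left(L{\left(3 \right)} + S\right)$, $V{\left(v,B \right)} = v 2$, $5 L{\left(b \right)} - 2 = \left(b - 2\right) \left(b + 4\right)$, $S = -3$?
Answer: $\frac{134501}{965} \approx 139.38$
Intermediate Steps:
$L{\left(b \right)} = \frac{2}{5} + \frac{\left(-2 + b\right) \left(4 + b\right)}{5}$ ($L{\left(b \right)} = \frac{2}{5} + \frac{\left(b - 2\right) \left(b + 4\right)}{5} = \frac{2}{5} + \frac{\left(-2 + b\right) \left(4 + b\right)}{5}$)
$V{\left(v,B \right)} = 2 v$
$U{\left(u \right)} = \frac{12}{5}$ ($U{\left(u \right)} = 6 + 3 \left(\left(- \frac{6}{5} + \frac{3^{2}}{5} + \frac{2}{5} \cdot 3\right) - 3\right) = 6 + 3 \left(\left(- \frac{6}{5} + \frac{1}{5} \cdot 9 + \frac{6}{5}\right) - 3\right) = 6 + 3 \left(\left(- \frac{6}{5} + \frac{9}{5} + \frac{6}{5}\right) - 3\right) = 6 + 3 \left(\frac{9}{5} - 3\right) = 6 + 3 \left(- \frac{6}{5}\right) = 6 - \frac{18}{5} = \frac{12}{5}$)
$\left(247 - \frac{V{\left(-2,-11 \right)}}{-193}\right) + \left(U{\left(-11 \right)} - 110\right) = \left(247 - \frac{2 \left(-2\right)}{-193}\right) + \left(\frac{12}{5} - 110\right) = \left(247 - \left(-4\right) \left(- \frac{1}{193}\right)\right) + \left(\frac{12}{5} - 110\right) = \left(247 - \frac{4}{193}\right) - \frac{538}{5} = \frac{47667}{193} - \frac{538}{5} = \frac{134501}{965}$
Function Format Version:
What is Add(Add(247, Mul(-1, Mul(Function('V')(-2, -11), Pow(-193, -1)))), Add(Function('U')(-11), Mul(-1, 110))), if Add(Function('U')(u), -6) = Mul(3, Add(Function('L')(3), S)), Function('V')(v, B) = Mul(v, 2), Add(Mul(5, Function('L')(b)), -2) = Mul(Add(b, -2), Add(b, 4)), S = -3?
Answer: Rational(134501, 965) ≈ 139.38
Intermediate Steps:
Function('L')(b) = Add(Rational(2, 5), Mul(Rational(1, 5), Add(-2, b), Add(4, b))) (Function('L')(b) = Add(Rational(2, 5), Mul(Rational(1, 5), Mul(Add(b, -2), Add(b, 4)))) = Add(Rational(2, 5), Mul(Rational(1, 5), Mul(Add(-2, b), Add(4, b)))) = Add(Rational(2, 5), Mul(Rational(1, 5), Add(-2, b), Add(4, b))))
Function('V')(v, B) = Mul(2, v)
Function('U')(u) = Rational(12, 5) (Function('U')(u) = Add(6, Mul(3, Add(Add(Rational(-6, 5), Mul(Rational(1, 5), Pow(3, 2)), Mul(Rational(2, 5), 3)), -3))) = Add(6, Mul(3, Add(Add(Rational(-6, 5), Mul(Rational(1, 5), 9), Rational(6, 5)), -3))) = Add(6, Mul(3, Add(Add(Rational(-6, 5), Rational(9, 5), Rational(6, 5)), -3))) = Add(6, Mul(3, Add(Rational(9, 5), -3))) = Add(6, Mul(3, Rational(-6, 5))) = Add(6, Rational(-18, 5)) = Rational(12, 5))
Add(Add(247, Mul(-1, Mul(Function('V')(-2, -11), Pow(-193, -1)))), Add(Function('U')(-11), Mul(-1, 110))) = Add(Add(247, Mul(-1, Mul(Mul(2, -2), Pow(-193, -1)))), Add(Rational(12, 5), Mul(-1, 110))) = Add(Add(247, Mul(-1, Mul(-4, Rational(-1, 193)))), Add(Rational(12, 5), -110)) = Add(Add(247, Mul(-1, Rational(4, 193))), Rational(-538, 5)) = Add(Add(247, Rational(-4, 193)), Rational(-538, 5)) = Add(Rational(47667, 193), Rational(-538, 5)) = Rational(134501, 965)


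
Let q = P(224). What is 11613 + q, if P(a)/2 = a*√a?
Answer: 11613 + 1792*√14 ≈ 18318.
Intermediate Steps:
P(a) = 2*a^(3/2) (P(a) = 2*(a*√a) = 2*a^(3/2))
q = 1792*√14 (q = 2*224^(3/2) = 2*(896*√14) = 1792*√14 ≈ 6705.0)
11613 + q = 11613 + 1792*√14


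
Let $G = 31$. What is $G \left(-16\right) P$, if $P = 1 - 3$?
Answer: $992$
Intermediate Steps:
$P = -2$ ($P = 1 - 3 = -2$)
$G \left(-16\right) P = 31 \left(-16\right) \left(-2\right) = \left(-496\right) \left(-2\right) = 992$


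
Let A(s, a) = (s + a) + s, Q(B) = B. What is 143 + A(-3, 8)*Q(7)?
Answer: 157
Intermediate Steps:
A(s, a) = a + 2*s (A(s, a) = (a + s) + s = a + 2*s)
143 + A(-3, 8)*Q(7) = 143 + (8 + 2*(-3))*7 = 143 + (8 - 6)*7 = 143 + 2*7 = 143 + 14 = 157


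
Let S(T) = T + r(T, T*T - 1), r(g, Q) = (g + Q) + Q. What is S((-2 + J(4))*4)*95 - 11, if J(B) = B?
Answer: 13479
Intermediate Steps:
r(g, Q) = g + 2*Q (r(g, Q) = (Q + g) + Q = g + 2*Q)
S(T) = -2 + 2*T + 2*T² (S(T) = T + (T + 2*(T*T - 1)) = T + (T + 2*(T² - 1)) = T + (T + 2*(-1 + T²)) = T + (T + (-2 + 2*T²)) = T + (-2 + T + 2*T²) = -2 + 2*T + 2*T²)
S((-2 + J(4))*4)*95 - 11 = (-2 + 2*((-2 + 4)*4) + 2*((-2 + 4)*4)²)*95 - 11 = (-2 + 2*(2*4) + 2*(2*4)²)*95 - 11 = (-2 + 2*8 + 2*8²)*95 - 11 = (-2 + 16 + 2*64)*95 - 11 = (-2 + 16 + 128)*95 - 11 = 142*95 - 11 = 13490 - 11 = 13479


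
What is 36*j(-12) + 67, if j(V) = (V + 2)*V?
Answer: 4387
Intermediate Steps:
j(V) = V*(2 + V) (j(V) = (2 + V)*V = V*(2 + V))
36*j(-12) + 67 = 36*(-12*(2 - 12)) + 67 = 36*(-12*(-10)) + 67 = 36*120 + 67 = 4320 + 67 = 4387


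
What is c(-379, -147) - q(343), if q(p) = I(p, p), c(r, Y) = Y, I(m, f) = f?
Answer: -490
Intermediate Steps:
q(p) = p
c(-379, -147) - q(343) = -147 - 1*343 = -147 - 343 = -490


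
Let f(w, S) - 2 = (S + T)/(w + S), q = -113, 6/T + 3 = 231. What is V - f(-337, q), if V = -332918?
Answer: -632548477/1900 ≈ -3.3292e+5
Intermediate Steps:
T = 1/38 (T = 6/(-3 + 231) = 6/228 = 6*(1/228) = 1/38 ≈ 0.026316)
f(w, S) = 2 + (1/38 + S)/(S + w) (f(w, S) = 2 + (S + 1/38)/(w + S) = 2 + (1/38 + S)/(S + w))
V - f(-337, q) = -332918 - (1/38 + 2*(-337) + 3*(-113))/(-113 - 337) = -332918 - (1/38 - 674 - 339)/(-450) = -332918 - (-1)*(-38493)/(450*38) = -332918 - 1*4277/1900 = -332918 - 4277/1900 = -632548477/1900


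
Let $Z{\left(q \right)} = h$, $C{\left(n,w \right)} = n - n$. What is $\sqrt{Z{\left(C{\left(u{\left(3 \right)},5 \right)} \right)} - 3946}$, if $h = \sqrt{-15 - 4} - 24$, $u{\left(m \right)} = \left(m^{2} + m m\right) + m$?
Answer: $\sqrt{-3970 + i \sqrt{19}} \approx 0.0346 + 63.008 i$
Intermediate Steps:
$u{\left(m \right)} = m + 2 m^{2}$ ($u{\left(m \right)} = \left(m^{2} + m^{2}\right) + m = 2 m^{2} + m = m + 2 m^{2}$)
$C{\left(n,w \right)} = 0$
$h = -24 + i \sqrt{19}$ ($h = \sqrt{-19} - 24 = i \sqrt{19} - 24 = -24 + i \sqrt{19} \approx -24.0 + 4.3589 i$)
$Z{\left(q \right)} = -24 + i \sqrt{19}$
$\sqrt{Z{\left(C{\left(u{\left(3 \right)},5 \right)} \right)} - 3946} = \sqrt{\left(-24 + i \sqrt{19}\right) - 3946} = \sqrt{-3970 + i \sqrt{19}}$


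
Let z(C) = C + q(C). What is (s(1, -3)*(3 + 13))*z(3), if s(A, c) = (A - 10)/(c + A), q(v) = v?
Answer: 432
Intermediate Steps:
z(C) = 2*C (z(C) = C + C = 2*C)
s(A, c) = (-10 + A)/(A + c)
(s(1, -3)*(3 + 13))*z(3) = (((-10 + 1)/(1 - 3))*(3 + 13))*(2*3) = ((-9/(-2))*16)*6 = (-½*(-9)*16)*6 = ((9/2)*16)*6 = 72*6 = 432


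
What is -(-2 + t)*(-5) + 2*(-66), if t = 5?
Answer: -117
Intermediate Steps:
-(-2 + t)*(-5) + 2*(-66) = -(-2 + 5)*(-5) + 2*(-66) = -3*(-5) - 132 = -1*(-15) - 132 = 15 - 132 = -117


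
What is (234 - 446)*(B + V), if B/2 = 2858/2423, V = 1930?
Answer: -992606472/2423 ≈ -4.0966e+5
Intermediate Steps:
B = 5716/2423 (B = 2*(2858/2423) = 5716/2423 ≈ 2.3591)
(234 - 446)*(B + V) = (234 - 446)*(5716/2423 + 1930) = -212*4682106/2423 = -992606472/2423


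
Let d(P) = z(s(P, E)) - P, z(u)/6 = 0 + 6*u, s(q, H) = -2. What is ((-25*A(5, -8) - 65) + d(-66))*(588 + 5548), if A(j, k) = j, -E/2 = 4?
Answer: -1202656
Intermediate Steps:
E = -8 (E = -2*4 = -8)
z(u) = 36*u (z(u) = 6*(0 + 6*u) = 6*(6*u) = 36*u)
d(P) = -72 - P (d(P) = 36*(-2) - P = -72 - P)
((-25*A(5, -8) - 65) + d(-66))*(588 + 5548) = ((-25*5 - 65) + (-72 - 1*(-66)))*(588 + 5548) = ((-125 - 65) + (-72 + 66))*6136 = (-190 - 6)*6136 = -196*6136 = -1202656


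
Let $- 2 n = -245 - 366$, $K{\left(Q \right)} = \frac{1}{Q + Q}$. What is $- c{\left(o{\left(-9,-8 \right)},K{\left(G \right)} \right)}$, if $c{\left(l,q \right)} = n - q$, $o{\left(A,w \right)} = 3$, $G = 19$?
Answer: $- \frac{5804}{19} \approx -305.47$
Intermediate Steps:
$K{\left(Q \right)} = \frac{1}{2 Q}$
$n = \frac{611}{2}$ ($n = - \frac{-245 - 366}{2} = \left(- \frac{1}{2}\right) \left(-611\right) = \frac{611}{2} \approx 305.5$)
$c{\left(l,q \right)} = \frac{611}{2} - q$
$- c{\left(o{\left(-9,-8 \right)},K{\left(G \right)} \right)} = - (\frac{611}{2} - \frac{1}{2 \cdot 19}) = - (\frac{611}{2} - \frac{1}{2} \cdot \frac{1}{19}) = - (\frac{611}{2} - \frac{1}{38}) = \left(-1\right) \frac{5804}{19} = - \frac{5804}{19}$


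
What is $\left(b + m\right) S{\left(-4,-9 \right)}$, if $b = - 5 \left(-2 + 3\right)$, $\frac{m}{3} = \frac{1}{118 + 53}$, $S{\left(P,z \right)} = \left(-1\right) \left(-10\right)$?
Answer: $- \frac{2840}{57} \approx -49.825$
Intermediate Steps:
$S{\left(P,z \right)} = 10$
$m = \frac{1}{57}$ ($m = \frac{3}{118 + 53} = \frac{3}{171} = 3 \cdot \frac{1}{171} = \frac{1}{57} \approx 0.017544$)
$b = -5$ ($b = \left(-5\right) 1 = -5$)
$\left(b + m\right) S{\left(-4,-9 \right)} = \left(-5 + \frac{1}{57}\right) 10 = \left(- \frac{284}{57}\right) 10 = - \frac{2840}{57}$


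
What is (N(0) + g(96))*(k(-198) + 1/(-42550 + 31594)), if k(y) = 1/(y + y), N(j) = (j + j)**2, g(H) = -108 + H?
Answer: 86/2739 ≈ 0.031398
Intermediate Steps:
N(j) = 4*j**2 (N(j) = (2*j)**2 = 4*j**2)
k(y) = 1/(2*y)
(N(0) + g(96))*(k(-198) + 1/(-42550 + 31594)) = (4*0**2 + (-108 + 96))*((1/2)/(-198) + 1/(-42550 + 31594)) = (4*0 - 12)*((1/2)*(-1/198) + 1/(-10956)) = (0 - 12)*(-1/396 - 1/10956) = -12*(-43/16434) = 86/2739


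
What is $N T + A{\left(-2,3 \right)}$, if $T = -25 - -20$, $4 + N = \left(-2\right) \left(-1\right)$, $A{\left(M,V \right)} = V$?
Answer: $13$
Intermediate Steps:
$N = -2$ ($N = -4 - -2 = -4 + 2 = -2$)
$T = -5$ ($T = -25 + 20 = -5$)
$N T + A{\left(-2,3 \right)} = \left(-2\right) \left(-5\right) + 3 = 10 + 3 = 13$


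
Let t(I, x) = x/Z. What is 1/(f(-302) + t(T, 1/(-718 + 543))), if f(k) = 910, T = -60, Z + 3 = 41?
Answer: 6650/6051499 ≈ 0.0010989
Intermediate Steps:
Z = 38 (Z = -3 + 41 = 38)
t(I, x) = x/38
1/(f(-302) + t(T, 1/(-718 + 543))) = 1/(910 + 1/(38*(-718 + 543))) = 1/(910 + (1/38)/(-175)) = 1/(910 + (1/38)*(-1/175)) = 1/(910 - 1/6650) = 1/(6051499/6650) = 6650/6051499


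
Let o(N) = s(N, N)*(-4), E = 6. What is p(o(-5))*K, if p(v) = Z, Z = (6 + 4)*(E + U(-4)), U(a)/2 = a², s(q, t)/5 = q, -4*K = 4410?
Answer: -418950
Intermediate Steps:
K = -2205/2 (K = -¼*4410 = -2205/2 ≈ -1102.5)
s(q, t) = 5*q
U(a) = 2*a²
o(N) = -20*N (o(N) = (5*N)*(-4) = -20*N)
Z = 380 (Z = (6 + 4)*(6 + 2*(-4)²) = 10*(6 + 2*16) = 10*(6 + 32) = 10*38 = 380)
p(v) = 380
p(o(-5))*K = 380*(-2205/2) = -418950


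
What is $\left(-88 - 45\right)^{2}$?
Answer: $17689$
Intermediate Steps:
$\left(-88 - 45\right)^{2} = \left(-133\right)^{2} = 17689$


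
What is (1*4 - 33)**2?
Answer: 841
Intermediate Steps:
(1*4 - 33)**2 = (4 - 33)**2 = (-29)**2 = 841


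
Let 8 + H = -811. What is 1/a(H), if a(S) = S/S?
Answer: 1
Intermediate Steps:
H = -819 (H = -8 - 811 = -819)
a(S) = 1
1/a(H) = 1/1 = 1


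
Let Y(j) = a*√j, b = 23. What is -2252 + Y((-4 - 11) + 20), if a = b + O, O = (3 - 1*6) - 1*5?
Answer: -2252 + 15*√5 ≈ -2218.5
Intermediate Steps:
O = -8 (O = (3 - 6) - 5 = -3 - 5 = -8)
a = 15 (a = 23 - 8 = 15)
Y(j) = 15*√j
-2252 + Y((-4 - 11) + 20) = -2252 + 15*√((-4 - 11) + 20) = -2252 + 15*√(-15 + 20) = -2252 + 15*√5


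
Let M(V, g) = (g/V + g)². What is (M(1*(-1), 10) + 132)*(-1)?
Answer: -132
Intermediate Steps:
M(V, g) = (g + g/V)²
(M(1*(-1), 10) + 132)*(-1) = (10²*(1 + 1*(-1))²/(1*(-1))² + 132)*(-1) = (100*(1 - 1)²/(-1)² + 132)*(-1) = (1*100*0² + 132)*(-1) = (1*100*0 + 132)*(-1) = (0 + 132)*(-1) = 132*(-1) = -132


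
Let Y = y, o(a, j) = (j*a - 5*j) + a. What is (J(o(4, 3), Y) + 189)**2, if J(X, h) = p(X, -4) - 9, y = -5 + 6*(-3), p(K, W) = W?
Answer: 30976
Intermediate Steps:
o(a, j) = a - 5*j + a*j (o(a, j) = (a*j - 5*j) + a = (-5*j + a*j) + a = a - 5*j + a*j)
y = -23 (y = -5 - 18 = -23)
Y = -23
J(X, h) = -13 (J(X, h) = -4 - 9 = -13)
(J(o(4, 3), Y) + 189)**2 = (-13 + 189)**2 = 176**2 = 30976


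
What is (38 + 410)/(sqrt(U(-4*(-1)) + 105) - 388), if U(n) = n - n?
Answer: -173824/150439 - 448*sqrt(105)/150439 ≈ -1.1860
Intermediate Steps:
U(n) = 0
(38 + 410)/(sqrt(U(-4*(-1)) + 105) - 388) = (38 + 410)/(sqrt(0 + 105) - 388) = 448/(sqrt(105) - 388) = 448/(-388 + sqrt(105))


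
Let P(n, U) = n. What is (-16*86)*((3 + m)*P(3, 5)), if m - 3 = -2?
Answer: -16512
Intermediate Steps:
m = 1 (m = 3 - 2 = 1)
(-16*86)*((3 + m)*P(3, 5)) = (-16*86)*((3 + 1)*3) = -5504*3 = -1376*12 = -16512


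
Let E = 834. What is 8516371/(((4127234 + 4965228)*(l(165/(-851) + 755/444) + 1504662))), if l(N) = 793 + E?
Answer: 8516371/13695875493518 ≈ 6.2182e-7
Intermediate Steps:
l(N) = 1627 (l(N) = 793 + 834 = 1627)
8516371/(((4127234 + 4965228)*(l(165/(-851) + 755/444) + 1504662))) = 8516371/(((4127234 + 4965228)*(1627 + 1504662))) = 8516371/((9092462*1506289)) = 8516371/13695875493518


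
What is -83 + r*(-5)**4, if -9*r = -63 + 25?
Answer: 23003/9 ≈ 2555.9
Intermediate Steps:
r = 38/9 (r = -(-63 + 25)/9 = -1/9*(-38) = 38/9 ≈ 4.2222)
-83 + r*(-5)**4 = -83 + (38/9)*(-5)**4 = -83 + (38/9)*625 = -83 + 23750/9 = 23003/9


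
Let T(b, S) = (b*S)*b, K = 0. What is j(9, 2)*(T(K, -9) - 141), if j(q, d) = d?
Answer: -282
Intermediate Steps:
T(b, S) = S*b² (T(b, S) = (S*b)*b = S*b²)
j(9, 2)*(T(K, -9) - 141) = 2*(-9*0² - 141) = 2*(-9*0 - 141) = 2*(0 - 141) = 2*(-141) = -282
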